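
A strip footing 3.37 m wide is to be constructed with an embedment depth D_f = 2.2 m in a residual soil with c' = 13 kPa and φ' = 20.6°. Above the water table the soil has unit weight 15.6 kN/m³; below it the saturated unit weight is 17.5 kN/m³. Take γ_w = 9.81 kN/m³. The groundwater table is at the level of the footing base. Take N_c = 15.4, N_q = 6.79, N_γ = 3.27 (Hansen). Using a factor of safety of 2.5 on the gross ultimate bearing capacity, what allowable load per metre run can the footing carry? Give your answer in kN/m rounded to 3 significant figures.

q = γ·D_f = 15.6 × 2.2 = 34.32 kPa.
For the ½γBN_γ term take γ' = 17.5 − 9.81 = 7.69 kN/m³ (soil below base is submerged).
c·N_c = 13 × 15.4 = 200.2 kPa
q·N_q = 34.32 × 6.79 = 233.03 kPa
0.5·γ·B·N_γ = 0.5 × 7.69 × 3.37 × 3.27 = 42.372 kPa
q_ult = 200.2 + 233.03 + 42.372 = 475.6 kPa.
Gross allowable pressure q_all = 475.6 / 2.5 = 190.24 kPa.
Allowable wall load = q_all × B = 190.24 × 3.37 = 641.11 kN per metre run.

≈ 641 kN/m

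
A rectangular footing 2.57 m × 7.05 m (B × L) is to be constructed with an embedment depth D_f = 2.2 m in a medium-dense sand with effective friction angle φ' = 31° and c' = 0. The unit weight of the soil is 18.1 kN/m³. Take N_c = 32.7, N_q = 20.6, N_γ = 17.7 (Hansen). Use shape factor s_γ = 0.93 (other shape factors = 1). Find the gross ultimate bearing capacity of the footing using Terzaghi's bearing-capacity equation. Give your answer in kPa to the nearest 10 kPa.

q_ult ≈ 1200 kPa

Overburden at base level: q = 18.1 × 2.2 = 39.82 kPa.
Surcharge term q·N_q = 39.82 × 20.6 = 820.29 kPa; self-weight term 0.5·γ·B·N_γ·s_γ = 0.5 × 18.1 × 2.57 × 17.7 × 0.93 = 382.86 kPa.
q_ult = 820.29 + 382.86 = 1203.2 kPa.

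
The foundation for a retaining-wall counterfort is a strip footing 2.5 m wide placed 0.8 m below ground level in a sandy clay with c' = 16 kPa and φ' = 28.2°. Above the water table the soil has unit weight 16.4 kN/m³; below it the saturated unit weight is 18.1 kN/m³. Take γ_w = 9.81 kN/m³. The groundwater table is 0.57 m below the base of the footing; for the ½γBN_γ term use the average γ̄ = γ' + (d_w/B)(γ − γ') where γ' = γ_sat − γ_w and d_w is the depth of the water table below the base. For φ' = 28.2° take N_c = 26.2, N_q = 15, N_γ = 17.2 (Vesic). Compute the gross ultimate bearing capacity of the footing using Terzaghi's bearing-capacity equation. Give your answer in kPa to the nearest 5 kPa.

q_ult ≈ 835 kPa

Overburden at base level: q = 16.4 × 0.8 = 13.12 kPa.
The water table is 0.57 m below the base (< B = 2.5 m), so the ½γBN_γ term uses γ̄ = γ' + (d_w/B)(γ − γ') = 8.29 + (0.57/2.5)(16.4 − 8.29) = 10.139 kN/m³.
Cohesion term c·N_c = 16 × 26.2 = 419.2 kPa; surcharge term q·N_q = 13.12 × 15 = 196.8 kPa; self-weight term 0.5·γ·B·N_γ = 0.5 × 10.139 × 2.5 × 17.2 = 217.99 kPa.
q_ult = 419.2 + 196.8 + 217.99 = 833.99 kPa.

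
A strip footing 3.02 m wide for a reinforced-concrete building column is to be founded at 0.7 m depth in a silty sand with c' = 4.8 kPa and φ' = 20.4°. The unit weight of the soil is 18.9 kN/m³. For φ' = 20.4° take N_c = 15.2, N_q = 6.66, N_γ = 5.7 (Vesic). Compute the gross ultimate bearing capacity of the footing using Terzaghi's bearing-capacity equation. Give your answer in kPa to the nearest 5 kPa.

q = γ·D_f = 18.9 × 0.7 = 13.23 kPa.
c·N_c = 4.8 × 15.2 = 72.96 kPa
q·N_q = 13.23 × 6.66 = 88.112 kPa
0.5·γ·B·N_γ = 0.5 × 18.9 × 3.02 × 5.7 = 162.67 kPa
q_ult = 72.96 + 88.112 + 162.67 = 323.74 kPa.

q_ult ≈ 325 kPa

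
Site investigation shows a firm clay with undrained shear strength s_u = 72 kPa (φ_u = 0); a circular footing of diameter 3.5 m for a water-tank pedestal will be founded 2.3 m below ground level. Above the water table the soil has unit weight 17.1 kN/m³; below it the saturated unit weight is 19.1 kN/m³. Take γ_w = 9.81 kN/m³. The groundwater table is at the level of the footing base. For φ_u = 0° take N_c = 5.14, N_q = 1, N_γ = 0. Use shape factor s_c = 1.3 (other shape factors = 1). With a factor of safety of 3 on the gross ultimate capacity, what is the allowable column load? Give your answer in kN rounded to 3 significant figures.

P_all ≈ 1670 kN

Effective surcharge at the founding depth q = γ·D_f = 17.1 × 2.3 = 39.33 kPa.
q_ult = c·N_c·s_c + q·N_q
     = 72 × 5.14 × 1.3 + 39.33 × 1
     = 481.1 + 39.33 = 520.43 kPa.
Gross allowable pressure q_all = 520.43 / 3 = 173.48 kPa.
Footing area = 9.6211 m², so allowable column load = 173.48 × 9.6211 = 1669 kN.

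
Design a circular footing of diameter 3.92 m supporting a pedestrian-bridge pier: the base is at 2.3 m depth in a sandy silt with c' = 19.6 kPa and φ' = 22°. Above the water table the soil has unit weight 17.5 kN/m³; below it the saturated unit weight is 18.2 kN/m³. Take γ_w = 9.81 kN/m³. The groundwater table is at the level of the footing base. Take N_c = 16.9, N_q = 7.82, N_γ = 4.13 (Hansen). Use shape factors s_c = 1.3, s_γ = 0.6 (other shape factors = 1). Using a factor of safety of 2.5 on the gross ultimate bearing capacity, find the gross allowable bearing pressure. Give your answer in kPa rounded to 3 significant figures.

q_all ≈ 314 kPa

Overburden at base level: q = 17.5 × 2.3 = 40.25 kPa.
Below the base the soil is submerged, so the ½γBN_γ term uses γ' = 18.2 − 9.81 = 8.39 kN/m³.
Cohesion term c·N_c·s_c = 19.6 × 16.9 × 1.3 = 430.61 kPa; surcharge term q·N_q = 40.25 × 7.82 = 314.75 kPa; self-weight term 0.5·γ·B·N_γ·s_γ = 0.5 × 8.39 × 3.92 × 4.13 × 0.6 = 40.749 kPa.
q_ult = 430.61 + 314.75 + 40.749 = 786.12 kPa.
q_all = 786.12 / 2.5 = 314.45 kPa.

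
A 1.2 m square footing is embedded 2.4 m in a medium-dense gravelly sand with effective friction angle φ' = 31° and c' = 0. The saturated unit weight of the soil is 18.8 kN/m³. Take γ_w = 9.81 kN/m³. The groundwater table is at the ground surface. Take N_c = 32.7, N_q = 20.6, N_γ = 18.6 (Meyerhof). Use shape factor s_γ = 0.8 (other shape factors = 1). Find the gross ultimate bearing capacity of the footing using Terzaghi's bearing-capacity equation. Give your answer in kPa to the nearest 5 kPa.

Water table at ground surface, so effective unit weight γ' = 18.8 − 9.81 = 8.99 kN/m³ is used throughout; overburden q = 8.99 × 2.4 = 21.576 kPa; the same γ' applies in the ½γBN_γ term.
Surcharge term q·N_q = 21.576 × 20.6 = 444.47 kPa; self-weight term 0.5·γ·B·N_γ·s_γ = 0.5 × 8.99 × 1.2 × 18.6 × 0.8 = 80.263 kPa.
q_ult = 444.47 + 80.263 = 524.73 kPa.

q_ult ≈ 525 kPa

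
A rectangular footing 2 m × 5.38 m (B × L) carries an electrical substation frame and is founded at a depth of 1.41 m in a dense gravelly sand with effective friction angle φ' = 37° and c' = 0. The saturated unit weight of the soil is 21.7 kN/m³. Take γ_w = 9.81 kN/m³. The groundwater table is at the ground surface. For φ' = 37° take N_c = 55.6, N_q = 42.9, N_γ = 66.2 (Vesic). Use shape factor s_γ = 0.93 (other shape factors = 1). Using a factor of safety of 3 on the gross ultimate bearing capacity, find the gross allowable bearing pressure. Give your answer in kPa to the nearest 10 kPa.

With the water table at the surface the whole profile is submerged: γ' = 21.7 − 9.81 = 11.89 kN/m³, so q = γ'·D_f = 16.765 kPa; the same γ' applies in the ½γBN_γ term.
q_ult = q·N_q + 0.5·γ·B·N_γ·s_γ
     = 16.765 × 42.9 + 0.5 × 11.89 × 2 × 66.2 × 0.93
     = 719.21 + 732.02 = 1451.2 kPa.
q_all = 1451.2 / 3 = 483.74 kPa.

q_all ≈ 480 kPa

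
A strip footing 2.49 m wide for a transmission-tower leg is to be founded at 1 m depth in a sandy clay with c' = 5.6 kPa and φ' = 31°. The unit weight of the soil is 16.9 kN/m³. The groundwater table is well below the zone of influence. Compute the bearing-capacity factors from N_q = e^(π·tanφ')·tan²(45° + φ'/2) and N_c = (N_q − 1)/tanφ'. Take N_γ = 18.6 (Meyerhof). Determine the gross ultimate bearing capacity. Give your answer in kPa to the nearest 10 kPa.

tan31° = 0.6009, so N_q = e^(π×0.6009)·tan²(60.5°) = 6.604 × 3.124 = 20.63.
N_c = (20.63 − 1)/tan31° = 32.67.
q = γ·D_f = 16.9 × 1 = 16.9 kPa.
c·N_c = 5.6 × 32.671 = 182.96 kPa
q·N_q = 16.9 × 20.631 = 348.66 kPa
0.5·γ·B·N_γ = 0.5 × 16.9 × 2.49 × 18.6 = 391.35 kPa
q_ult = 182.96 + 348.66 + 391.35 = 922.97 kPa.

q_ult ≈ 920 kPa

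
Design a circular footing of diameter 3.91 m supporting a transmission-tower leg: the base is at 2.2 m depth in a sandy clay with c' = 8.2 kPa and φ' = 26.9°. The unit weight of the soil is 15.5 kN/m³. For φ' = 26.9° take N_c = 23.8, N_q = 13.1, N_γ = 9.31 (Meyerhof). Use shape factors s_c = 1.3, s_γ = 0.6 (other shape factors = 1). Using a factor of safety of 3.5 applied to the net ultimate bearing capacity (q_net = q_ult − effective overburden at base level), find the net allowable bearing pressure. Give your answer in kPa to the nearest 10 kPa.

Overburden at base level: q = 15.5 × 2.2 = 34.1 kPa.
Cohesion term c·N_c·s_c = 8.2 × 23.8 × 1.3 = 253.71 kPa; surcharge term q·N_q = 34.1 × 13.1 = 446.71 kPa; self-weight term 0.5·γ·B·N_γ·s_γ = 0.5 × 15.5 × 3.91 × 9.31 × 0.6 = 169.27 kPa.
q_ult = 253.71 + 446.71 + 169.27 = 869.69 kPa.
Net ultimate: q_net = 869.69 − 34.1 = 835.59 kPa.
q_all(net) = 835.59 / 3.5 = 238.74 kPa.

q_all(net) ≈ 240 kPa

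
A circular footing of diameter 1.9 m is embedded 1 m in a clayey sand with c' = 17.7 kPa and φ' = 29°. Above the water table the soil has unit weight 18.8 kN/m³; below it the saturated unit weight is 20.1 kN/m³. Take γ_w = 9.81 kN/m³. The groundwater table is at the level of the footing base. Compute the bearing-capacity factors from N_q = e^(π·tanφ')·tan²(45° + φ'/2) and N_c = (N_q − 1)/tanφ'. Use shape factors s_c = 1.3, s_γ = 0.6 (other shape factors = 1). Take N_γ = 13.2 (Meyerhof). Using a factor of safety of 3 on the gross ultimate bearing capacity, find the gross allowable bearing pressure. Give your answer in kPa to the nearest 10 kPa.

q_all ≈ 340 kPa

N_q = e^(π·tan29°)·tan²(59.5°) = 16.44; N_c = (N_q − 1)/tanφ' = 27.86.
Effective surcharge at the founding depth q = γ·D_f = 18.8 × 1 = 18.8 kPa.
The water table coincides with the base, so in the self-weight term γ → γ' = 10.29 kN/m³.
q_ult = c·N_c·s_c + q·N_q + 0.5·γ·B·N_γ·s_γ
     = 17.7 × 27.86 × 1.3 + 18.8 × 16.443 + 0.5 × 10.29 × 1.9 × 13.2 × 0.6
     = 641.07 + 309.13 + 77.422 = 1027.6 kPa.
q_all = 1027.6 / 3 = 342.54 kPa.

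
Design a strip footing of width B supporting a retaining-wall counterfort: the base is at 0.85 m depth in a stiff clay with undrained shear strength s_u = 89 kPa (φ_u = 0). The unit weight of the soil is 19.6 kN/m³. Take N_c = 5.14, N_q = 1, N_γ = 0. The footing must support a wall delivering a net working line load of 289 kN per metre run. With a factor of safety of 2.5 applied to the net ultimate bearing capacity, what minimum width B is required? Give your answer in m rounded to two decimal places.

B = 1.58 m

Effective surcharge at the founding depth q = γ·D_f = 19.6 × 0.85 = 16.66 kPa.
q_ult = c·N_c + q·N_q
     = 89 × 5.14 + 16.66 × 1
     = 457.46 + 16.66 = 474.12 kPa.
For φ = 0 the ½γBN_γ term vanishes, so q_ult is independent of B. q_net = 474.12 − 16.66 = 457.46 kPa; q_all(net) = 457.46/2.5 = 182.98 kPa.
Required width B = w / q_all(net) = 289 / 182.98 = 1.579 m.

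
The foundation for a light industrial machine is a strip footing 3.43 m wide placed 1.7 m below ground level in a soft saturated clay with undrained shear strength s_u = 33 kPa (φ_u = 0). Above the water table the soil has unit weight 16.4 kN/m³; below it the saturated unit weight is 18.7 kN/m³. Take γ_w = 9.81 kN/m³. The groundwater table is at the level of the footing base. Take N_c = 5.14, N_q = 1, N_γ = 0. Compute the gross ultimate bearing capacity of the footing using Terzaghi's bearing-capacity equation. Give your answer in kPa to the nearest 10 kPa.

q = γ·D_f = 16.4 × 1.7 = 27.88 kPa.
c·N_c = 33 × 5.14 = 169.62 kPa
q·N_q = 27.88 × 1 = 27.88 kPa
q_ult = 169.62 + 27.88 = 197.5 kPa.

q_ult ≈ 200 kPa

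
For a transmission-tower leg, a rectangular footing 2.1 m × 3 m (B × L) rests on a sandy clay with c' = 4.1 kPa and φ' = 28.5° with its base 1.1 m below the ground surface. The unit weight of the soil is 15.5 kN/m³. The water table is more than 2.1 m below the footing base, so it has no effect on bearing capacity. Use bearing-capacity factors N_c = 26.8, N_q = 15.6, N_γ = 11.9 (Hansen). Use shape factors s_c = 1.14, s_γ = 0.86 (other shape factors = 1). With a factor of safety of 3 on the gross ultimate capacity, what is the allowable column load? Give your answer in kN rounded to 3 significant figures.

P_all ≈ 1170 kN

Effective surcharge at the founding depth q = γ·D_f = 15.5 × 1.1 = 17.05 kPa.
q_ult = c·N_c·s_c + q·N_q + 0.5·γ·B·N_γ·s_γ
     = 4.1 × 26.8 × 1.14 + 17.05 × 15.6 + 0.5 × 15.5 × 2.1 × 11.9 × 0.86
     = 125.26 + 265.98 + 166.56 = 557.8 kPa.
Gross allowable pressure q_all = 557.8 / 3 = 185.93 kPa.
Footing area = 6.3 m², so allowable column load = 185.93 × 6.3 = 1171.4 kN.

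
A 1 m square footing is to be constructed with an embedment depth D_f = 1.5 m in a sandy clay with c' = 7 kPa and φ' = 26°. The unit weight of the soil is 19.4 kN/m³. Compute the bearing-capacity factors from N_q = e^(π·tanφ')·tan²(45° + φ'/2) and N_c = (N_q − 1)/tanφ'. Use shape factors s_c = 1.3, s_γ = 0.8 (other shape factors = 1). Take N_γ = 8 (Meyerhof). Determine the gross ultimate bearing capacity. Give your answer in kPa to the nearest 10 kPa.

tan26° = 0.4877, so N_q = e^(π×0.4877)·tan²(58°) = 4.629 × 2.561 = 11.85.
N_c = (11.85 − 1)/tan26° = 22.25.
Overburden at base level: q = 19.4 × 1.5 = 29.1 kPa.
Cohesion term c·N_c·s_c = 7 × 22.254 × 1.3 = 202.52 kPa; surcharge term q·N_q = 29.1 × 11.854 = 344.96 kPa; self-weight term 0.5·γ·B·N_γ·s_γ = 0.5 × 19.4 × 1 × 8 × 0.8 = 62.08 kPa.
q_ult = 202.52 + 344.96 + 62.08 = 609.55 kPa.

q_ult ≈ 610 kPa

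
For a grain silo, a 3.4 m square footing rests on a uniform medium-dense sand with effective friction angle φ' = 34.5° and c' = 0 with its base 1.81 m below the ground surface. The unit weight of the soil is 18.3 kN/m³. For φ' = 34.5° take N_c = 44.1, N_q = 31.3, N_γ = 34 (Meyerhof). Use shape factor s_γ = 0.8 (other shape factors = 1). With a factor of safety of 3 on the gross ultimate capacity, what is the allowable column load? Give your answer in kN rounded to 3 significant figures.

P_all ≈ 7260 kN

q = γ·D_f = 18.3 × 1.81 = 33.123 kPa.
q·N_q = 33.123 × 31.3 = 1036.7 kPa
0.5·γ·B·N_γ·s_γ = 0.5 × 18.3 × 3.4 × 34 × 0.8 = 846.19 kPa
q_ult = 1036.7 + 846.19 = 1882.9 kPa.
Gross allowable pressure q_all = 1882.9 / 3 = 627.65 kPa.
Footing area = 11.56 m², so allowable column load = 627.65 × 11.56 = 7255.6 kN.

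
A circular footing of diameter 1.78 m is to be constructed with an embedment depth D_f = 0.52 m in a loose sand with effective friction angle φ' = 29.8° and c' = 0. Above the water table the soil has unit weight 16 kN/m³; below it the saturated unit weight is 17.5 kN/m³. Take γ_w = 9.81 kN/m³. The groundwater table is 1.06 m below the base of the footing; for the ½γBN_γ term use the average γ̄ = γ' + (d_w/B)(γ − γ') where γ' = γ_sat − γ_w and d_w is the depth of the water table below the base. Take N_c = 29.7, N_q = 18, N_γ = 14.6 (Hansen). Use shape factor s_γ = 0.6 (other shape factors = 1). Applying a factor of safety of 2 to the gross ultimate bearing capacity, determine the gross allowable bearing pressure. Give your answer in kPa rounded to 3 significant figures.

q_all ≈ 124 kPa

Overburden at base level: q = 16 × 0.52 = 8.32 kPa.
The water table is 1.06 m below the base (< B = 1.78 m), so the ½γBN_γ term uses γ̄ = γ' + (d_w/B)(γ − γ') = 7.69 + (1.06/1.78)(16 − 7.69) = 12.639 kN/m³.
Surcharge term q·N_q = 8.32 × 18 = 149.76 kPa; self-weight term 0.5·γ·B·N_γ·s_γ = 0.5 × 12.639 × 1.78 × 14.6 × 0.6 = 98.536 kPa.
q_ult = 149.76 + 98.536 = 248.3 kPa.
q_all = q_ult / FS = 248.3 / 2 = 124.15 kPa.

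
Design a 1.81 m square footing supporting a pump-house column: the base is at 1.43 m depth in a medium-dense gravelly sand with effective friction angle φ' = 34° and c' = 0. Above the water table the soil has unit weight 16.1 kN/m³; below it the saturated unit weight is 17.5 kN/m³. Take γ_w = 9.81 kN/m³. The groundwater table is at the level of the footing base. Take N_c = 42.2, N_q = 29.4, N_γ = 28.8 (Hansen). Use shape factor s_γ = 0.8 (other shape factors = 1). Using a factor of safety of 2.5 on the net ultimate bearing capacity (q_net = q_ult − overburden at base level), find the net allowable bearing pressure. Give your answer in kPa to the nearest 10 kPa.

q_all(net) ≈ 330 kPa

Overburden at base level: q = 16.1 × 1.43 = 23.023 kPa.
Below the base the soil is submerged, so the ½γBN_γ term uses γ' = 17.5 − 9.81 = 7.69 kN/m³.
Surcharge term q·N_q = 23.023 × 29.4 = 676.88 kPa; self-weight term 0.5·γ·B·N_γ·s_γ = 0.5 × 7.69 × 1.81 × 28.8 × 0.8 = 160.35 kPa.
q_ult = 676.88 + 160.35 = 837.22 kPa.
q_net = 837.22 − 23.023 = 814.2 kPa.
q_all(net) = 814.2 / 2.5 = 325.68 kPa.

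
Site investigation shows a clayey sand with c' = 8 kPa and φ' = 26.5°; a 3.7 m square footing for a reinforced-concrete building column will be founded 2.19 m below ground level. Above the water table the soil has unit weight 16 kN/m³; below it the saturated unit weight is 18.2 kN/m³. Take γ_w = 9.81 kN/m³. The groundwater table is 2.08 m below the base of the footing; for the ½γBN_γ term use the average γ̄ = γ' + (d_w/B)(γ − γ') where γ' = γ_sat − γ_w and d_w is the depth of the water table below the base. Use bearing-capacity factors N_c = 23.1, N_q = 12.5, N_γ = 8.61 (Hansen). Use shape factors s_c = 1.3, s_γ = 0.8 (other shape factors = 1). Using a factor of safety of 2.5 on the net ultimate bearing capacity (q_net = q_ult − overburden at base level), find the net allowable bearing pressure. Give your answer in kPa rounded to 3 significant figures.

Overburden at base level: q = 16 × 2.19 = 35.04 kPa.
The water table is 2.08 m below the base (< B = 3.7 m), so the ½γBN_γ term uses γ̄ = γ' + (d_w/B)(γ − γ') = 8.39 + (2.08/3.7)(16 − 8.39) = 12.668 kN/m³.
Cohesion term c·N_c·s_c = 8 × 23.1 × 1.3 = 240.24 kPa; surcharge term q·N_q = 35.04 × 12.5 = 438 kPa; self-weight term 0.5·γ·B·N_γ·s_γ = 0.5 × 12.668 × 3.7 × 8.61 × 0.8 = 161.43 kPa.
q_ult = 240.24 + 438 + 161.43 = 839.67 kPa.
q_net = 839.67 − 35.04 = 804.63 kPa.
q_all(net) = 804.63 / 2.5 = 321.85 kPa.

q_all(net) ≈ 322 kPa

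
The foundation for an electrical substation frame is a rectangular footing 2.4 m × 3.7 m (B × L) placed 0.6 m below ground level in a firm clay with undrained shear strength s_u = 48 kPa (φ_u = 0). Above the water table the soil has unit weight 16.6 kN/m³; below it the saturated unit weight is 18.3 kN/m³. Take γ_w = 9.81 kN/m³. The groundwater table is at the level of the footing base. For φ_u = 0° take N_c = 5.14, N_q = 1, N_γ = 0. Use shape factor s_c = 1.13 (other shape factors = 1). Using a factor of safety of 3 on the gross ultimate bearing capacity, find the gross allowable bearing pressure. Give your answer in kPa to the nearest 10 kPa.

q = γ·D_f = 16.6 × 0.6 = 9.96 kPa.
c·N_c·s_c = 48 × 5.14 × 1.13 = 278.79 kPa
q·N_q = 9.96 × 1 = 9.96 kPa
q_ult = 278.79 + 9.96 = 288.75 kPa.
q_all = 288.75 / 3 = 96.251 kPa.

q_all ≈ 100 kPa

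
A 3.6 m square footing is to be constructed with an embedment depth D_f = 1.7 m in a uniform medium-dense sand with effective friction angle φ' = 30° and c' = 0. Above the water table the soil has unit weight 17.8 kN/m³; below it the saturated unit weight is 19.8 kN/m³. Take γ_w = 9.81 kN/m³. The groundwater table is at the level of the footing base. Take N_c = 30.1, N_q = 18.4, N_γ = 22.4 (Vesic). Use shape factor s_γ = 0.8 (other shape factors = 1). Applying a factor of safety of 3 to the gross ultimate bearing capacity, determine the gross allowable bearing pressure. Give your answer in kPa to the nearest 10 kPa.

Overburden at base level: q = 17.8 × 1.7 = 30.26 kPa.
Below the base the soil is submerged, so the ½γBN_γ term uses γ' = 19.8 − 9.81 = 9.99 kN/m³.
Surcharge term q·N_q = 30.26 × 18.4 = 556.78 kPa; self-weight term 0.5·γ·B·N_γ·s_γ = 0.5 × 9.99 × 3.6 × 22.4 × 0.8 = 322.24 kPa.
q_ult = 556.78 + 322.24 = 879.02 kPa.
q_all = q_ult / FS = 879.02 / 3 = 293.01 kPa.

q_all ≈ 290 kPa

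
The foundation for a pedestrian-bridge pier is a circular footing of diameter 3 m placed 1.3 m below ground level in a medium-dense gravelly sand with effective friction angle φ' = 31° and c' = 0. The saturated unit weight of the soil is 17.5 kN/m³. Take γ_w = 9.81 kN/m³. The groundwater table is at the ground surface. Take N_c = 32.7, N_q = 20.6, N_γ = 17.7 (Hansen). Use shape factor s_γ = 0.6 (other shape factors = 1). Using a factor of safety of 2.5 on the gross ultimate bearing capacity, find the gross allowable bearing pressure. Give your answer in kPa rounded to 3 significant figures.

Water table at ground surface, so effective unit weight γ' = 17.5 − 9.81 = 7.69 kN/m³ is used throughout; overburden q = 7.69 × 1.3 = 9.997 kPa; the same γ' applies in the ½γBN_γ term.
Surcharge term q·N_q = 9.997 × 20.6 = 205.94 kPa; self-weight term 0.5·γ·B·N_γ·s_γ = 0.5 × 7.69 × 3 × 17.7 × 0.6 = 122.5 kPa.
q_ult = 205.94 + 122.5 = 328.44 kPa.
q_all = 328.44 / 2.5 = 131.38 kPa.

q_all ≈ 131 kPa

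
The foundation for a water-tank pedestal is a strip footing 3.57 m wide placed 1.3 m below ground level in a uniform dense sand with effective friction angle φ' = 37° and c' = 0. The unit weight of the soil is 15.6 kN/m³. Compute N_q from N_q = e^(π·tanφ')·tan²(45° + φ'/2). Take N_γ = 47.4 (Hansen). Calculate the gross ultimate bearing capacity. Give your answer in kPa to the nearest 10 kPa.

tan37° = 0.7536, so N_q = e^(π×0.7536)·tan²(63.5°) = 10.669 × 4.023 = 42.92.
Overburden at base level: q = 15.6 × 1.3 = 20.28 kPa.
Surcharge term q·N_q = 20.28 × 42.92 = 870.42 kPa; self-weight term 0.5·γ·B·N_γ = 0.5 × 15.6 × 3.57 × 47.4 = 1319.9 kPa.
q_ult = 870.42 + 1319.9 = 2190.3 kPa.

q_ult ≈ 2190 kPa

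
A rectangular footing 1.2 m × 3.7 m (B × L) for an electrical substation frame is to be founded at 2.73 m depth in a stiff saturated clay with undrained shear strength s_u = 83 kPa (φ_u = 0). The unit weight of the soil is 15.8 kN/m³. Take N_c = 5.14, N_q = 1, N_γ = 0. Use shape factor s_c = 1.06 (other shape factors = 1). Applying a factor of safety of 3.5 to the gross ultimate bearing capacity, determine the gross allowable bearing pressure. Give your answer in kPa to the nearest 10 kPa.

Overburden at base level: q = 15.8 × 2.73 = 43.134 kPa.
Cohesion term c·N_c·s_c = 83 × 5.14 × 1.06 = 452.22 kPa; surcharge term q·N_q = 43.134 × 1 = 43.134 kPa.
q_ult = 452.22 + 43.134 = 495.35 kPa.
q_all = q_ult / FS = 495.35 / 3.5 = 141.53 kPa.

q_all ≈ 140 kPa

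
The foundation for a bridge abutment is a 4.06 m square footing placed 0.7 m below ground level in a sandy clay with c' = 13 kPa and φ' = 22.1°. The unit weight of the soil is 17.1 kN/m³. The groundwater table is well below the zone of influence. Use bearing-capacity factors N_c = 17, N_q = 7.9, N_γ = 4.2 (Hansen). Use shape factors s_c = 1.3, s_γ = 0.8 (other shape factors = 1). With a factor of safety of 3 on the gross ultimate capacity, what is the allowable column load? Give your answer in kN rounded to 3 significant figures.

P_all ≈ 2740 kN

Overburden at base level: q = 17.1 × 0.7 = 11.97 kPa.
Cohesion term c·N_c·s_c = 13 × 17 × 1.3 = 287.3 kPa; surcharge term q·N_q = 11.97 × 7.9 = 94.563 kPa; self-weight term 0.5·γ·B·N_γ·s_γ = 0.5 × 17.1 × 4.06 × 4.2 × 0.8 = 116.64 kPa.
q_ult = 287.3 + 94.563 + 116.64 = 498.5 kPa.
Gross allowable pressure q_all = 498.5 / 3 = 166.17 kPa.
Footing area = 16.4836 m², so allowable column load = 166.17 × 16.4836 = 2739 kN.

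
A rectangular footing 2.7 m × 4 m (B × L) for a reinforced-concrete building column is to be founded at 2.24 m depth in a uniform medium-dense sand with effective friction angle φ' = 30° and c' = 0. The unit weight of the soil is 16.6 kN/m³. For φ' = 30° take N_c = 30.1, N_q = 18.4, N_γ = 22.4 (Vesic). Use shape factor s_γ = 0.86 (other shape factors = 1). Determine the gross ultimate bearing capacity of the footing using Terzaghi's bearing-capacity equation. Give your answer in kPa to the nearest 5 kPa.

q_ult ≈ 1115 kPa

Effective surcharge at the founding depth q = γ·D_f = 16.6 × 2.24 = 37.184 kPa.
q_ult = q·N_q + 0.5·γ·B·N_γ·s_γ
     = 37.184 × 18.4 + 0.5 × 16.6 × 2.7 × 22.4 × 0.86
     = 684.19 + 431.71 = 1115.9 kPa.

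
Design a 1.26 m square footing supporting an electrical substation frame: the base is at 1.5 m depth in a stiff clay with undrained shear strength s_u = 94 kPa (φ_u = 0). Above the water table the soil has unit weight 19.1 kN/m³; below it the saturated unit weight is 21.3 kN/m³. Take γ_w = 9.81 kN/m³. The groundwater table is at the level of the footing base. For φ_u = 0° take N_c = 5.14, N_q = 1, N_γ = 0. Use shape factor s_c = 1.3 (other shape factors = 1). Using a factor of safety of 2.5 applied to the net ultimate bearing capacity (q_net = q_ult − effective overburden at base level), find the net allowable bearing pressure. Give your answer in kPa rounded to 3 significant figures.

q_all(net) ≈ 251 kPa

Effective surcharge at the founding depth q = γ·D_f = 19.1 × 1.5 = 28.65 kPa.
q_ult = c·N_c·s_c + q·N_q
     = 94 × 5.14 × 1.3 + 28.65 × 1
     = 628.11 + 28.65 = 656.76 kPa.
Net ultimate: q_net = 656.76 − 28.65 = 628.11 kPa.
q_all(net) = 628.11 / 2.5 = 251.24 kPa.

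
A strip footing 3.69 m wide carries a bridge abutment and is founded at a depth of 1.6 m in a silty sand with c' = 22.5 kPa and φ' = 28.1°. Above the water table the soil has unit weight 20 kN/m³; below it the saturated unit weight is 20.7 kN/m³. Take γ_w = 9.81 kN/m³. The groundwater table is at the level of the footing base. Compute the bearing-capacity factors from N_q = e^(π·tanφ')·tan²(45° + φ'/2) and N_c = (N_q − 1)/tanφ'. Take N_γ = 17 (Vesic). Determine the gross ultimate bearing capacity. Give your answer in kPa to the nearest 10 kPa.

tan28.1° = 0.534, so N_q = e^(π×0.534)·tan²(59.05°) = 5.352 × 2.781 = 14.88.
N_c = (14.88 − 1)/tan28.1° = 26.
Overburden at base level: q = 20 × 1.6 = 32 kPa.
Below the base the soil is submerged, so the ½γBN_γ term uses γ' = 20.7 − 9.81 = 10.89 kN/m³.
Cohesion term c·N_c = 22.5 × 26 = 585 kPa; surcharge term q·N_q = 32 × 14.883 = 476.24 kPa; self-weight term 0.5·γ·B·N_γ = 0.5 × 10.89 × 3.69 × 17 = 341.56 kPa.
q_ult = 585 + 476.24 + 341.56 = 1402.8 kPa.

q_ult ≈ 1400 kPa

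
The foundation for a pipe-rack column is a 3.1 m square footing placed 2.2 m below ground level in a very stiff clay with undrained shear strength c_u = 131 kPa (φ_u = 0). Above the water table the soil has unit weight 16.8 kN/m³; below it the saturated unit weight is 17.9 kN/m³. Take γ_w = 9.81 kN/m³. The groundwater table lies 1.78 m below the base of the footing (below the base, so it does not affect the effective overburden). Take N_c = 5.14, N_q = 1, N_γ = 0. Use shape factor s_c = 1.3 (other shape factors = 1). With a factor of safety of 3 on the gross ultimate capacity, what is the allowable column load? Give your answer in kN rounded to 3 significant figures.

Overburden at base level: q = 16.8 × 2.2 = 36.96 kPa.
Cohesion term c·N_c·s_c = 131 × 5.14 × 1.3 = 875.34 kPa; surcharge term q·N_q = 36.96 × 1 = 36.96 kPa.
q_ult = 875.34 + 36.96 = 912.3 kPa.
Gross allowable pressure q_all = 912.3 / 3 = 304.1 kPa.
Footing area = 9.61 m², so allowable column load = 304.1 × 9.61 = 2922.4 kN.

P_all ≈ 2920 kN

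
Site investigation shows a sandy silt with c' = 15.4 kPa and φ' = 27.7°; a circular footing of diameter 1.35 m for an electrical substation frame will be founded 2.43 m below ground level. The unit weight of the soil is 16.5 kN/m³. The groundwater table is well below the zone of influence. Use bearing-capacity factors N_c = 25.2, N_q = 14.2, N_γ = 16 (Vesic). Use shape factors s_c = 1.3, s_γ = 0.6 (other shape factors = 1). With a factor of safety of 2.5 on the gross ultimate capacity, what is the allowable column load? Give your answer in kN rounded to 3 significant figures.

q = γ·D_f = 16.5 × 2.43 = 40.095 kPa.
c·N_c·s_c = 15.4 × 25.2 × 1.3 = 504.5 kPa
q·N_q = 40.095 × 14.2 = 569.35 kPa
0.5·γ·B·N_γ·s_γ = 0.5 × 16.5 × 1.35 × 16 × 0.6 = 106.92 kPa
q_ult = 504.5 + 569.35 + 106.92 = 1180.8 kPa.
Gross allowable pressure q_all = 1180.8 / 2.5 = 472.31 kPa.
Footing area = 1.4314 m², so allowable column load = 472.31 × 1.4314 = 676.06 kN.

P_all ≈ 676 kN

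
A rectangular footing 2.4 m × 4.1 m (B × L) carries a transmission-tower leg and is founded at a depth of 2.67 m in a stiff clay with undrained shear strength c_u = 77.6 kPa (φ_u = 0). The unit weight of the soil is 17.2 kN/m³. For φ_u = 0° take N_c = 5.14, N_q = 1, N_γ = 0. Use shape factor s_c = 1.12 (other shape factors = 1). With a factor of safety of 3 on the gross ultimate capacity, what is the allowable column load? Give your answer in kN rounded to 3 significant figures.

P_all ≈ 1620 kN

Overburden at base level: q = 17.2 × 2.67 = 45.924 kPa.
Cohesion term c·N_c·s_c = 77.6 × 5.14 × 1.12 = 446.73 kPa; surcharge term q·N_q = 45.924 × 1 = 45.924 kPa.
q_ult = 446.73 + 45.924 = 492.65 kPa.
Gross allowable pressure q_all = 492.65 / 3 = 164.22 kPa.
Footing area = 9.84 m², so allowable column load = 164.22 × 9.84 = 1615.9 kN.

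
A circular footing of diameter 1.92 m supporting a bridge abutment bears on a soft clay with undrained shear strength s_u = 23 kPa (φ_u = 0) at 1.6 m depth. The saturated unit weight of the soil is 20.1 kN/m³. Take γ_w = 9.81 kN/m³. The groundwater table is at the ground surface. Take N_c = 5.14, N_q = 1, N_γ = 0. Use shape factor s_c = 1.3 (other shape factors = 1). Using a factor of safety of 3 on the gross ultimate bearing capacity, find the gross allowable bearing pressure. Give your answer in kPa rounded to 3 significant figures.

q_all ≈ 56.7 kPa

γ' = 20.1 − 9.81 = 10.29 kN/m³ (submerged throughout). q = 10.29 × 1.6 = 16.464 kPa.
c·N_c·s_c = 23 × 5.14 × 1.3 = 153.69 kPa
q·N_q = 16.464 × 1 = 16.464 kPa
q_ult = 153.69 + 16.464 = 170.15 kPa.
q_all = 170.15 / 3 = 56.717 kPa.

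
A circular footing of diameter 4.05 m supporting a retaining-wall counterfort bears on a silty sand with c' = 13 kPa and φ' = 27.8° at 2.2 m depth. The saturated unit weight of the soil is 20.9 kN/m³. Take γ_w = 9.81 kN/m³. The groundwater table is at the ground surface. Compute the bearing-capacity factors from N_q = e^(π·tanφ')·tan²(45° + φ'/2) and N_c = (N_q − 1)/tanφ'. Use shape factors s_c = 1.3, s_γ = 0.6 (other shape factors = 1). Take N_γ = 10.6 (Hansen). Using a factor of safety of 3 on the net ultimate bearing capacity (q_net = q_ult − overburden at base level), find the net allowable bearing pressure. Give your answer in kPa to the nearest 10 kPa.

q_all(net) ≈ 300 kPa

N_q = e^(π·tan27.8°)·tan²(58.9°) = 14.4; N_c = (N_q − 1)/tanφ' = 25.42.
With the water table at the surface the whole profile is submerged: γ' = 20.9 − 9.81 = 11.09 kN/m³, so q = γ'·D_f = 24.398 kPa; the same γ' applies in the ½γBN_γ term.
q_ult = c·N_c·s_c + q·N_q + 0.5·γ·B·N_γ·s_γ
     = 13 × 25.416 × 1.3 + 24.398 × 14.4 + 0.5 × 11.09 × 4.05 × 10.6 × 0.6
     = 429.53 + 351.34 + 142.83 = 923.7 kPa.
q_net = 923.7 − 24.398 = 899.31 kPa.
q_all(net) = 899.31 / 3 = 299.77 kPa.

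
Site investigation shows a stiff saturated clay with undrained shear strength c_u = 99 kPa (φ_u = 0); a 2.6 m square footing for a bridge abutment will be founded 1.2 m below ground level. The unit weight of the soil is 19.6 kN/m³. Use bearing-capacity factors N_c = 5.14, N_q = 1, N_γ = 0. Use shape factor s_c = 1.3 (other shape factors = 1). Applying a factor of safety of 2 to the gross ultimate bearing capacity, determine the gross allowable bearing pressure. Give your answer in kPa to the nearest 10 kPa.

Overburden at base level: q = 19.6 × 1.2 = 23.52 kPa.
Cohesion term c·N_c·s_c = 99 × 5.14 × 1.3 = 661.52 kPa; surcharge term q·N_q = 23.52 × 1 = 23.52 kPa.
q_ult = 661.52 + 23.52 = 685.04 kPa.
q_all = q_ult / FS = 685.04 / 2 = 342.52 kPa.

q_all ≈ 340 kPa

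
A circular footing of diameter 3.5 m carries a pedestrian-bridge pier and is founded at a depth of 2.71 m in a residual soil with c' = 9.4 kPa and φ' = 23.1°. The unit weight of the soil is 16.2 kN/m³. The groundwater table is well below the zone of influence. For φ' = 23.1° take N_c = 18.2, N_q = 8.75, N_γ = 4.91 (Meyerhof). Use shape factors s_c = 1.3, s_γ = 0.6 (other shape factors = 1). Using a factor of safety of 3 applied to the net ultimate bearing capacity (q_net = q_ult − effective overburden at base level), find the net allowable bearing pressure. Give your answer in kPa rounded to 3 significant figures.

Effective surcharge at the founding depth q = γ·D_f = 16.2 × 2.71 = 43.902 kPa.
q_ult = c·N_c·s_c + q·N_q + 0.5·γ·B·N_γ·s_γ
     = 9.4 × 18.2 × 1.3 + 43.902 × 8.75 + 0.5 × 16.2 × 3.5 × 4.91 × 0.6
     = 222.4 + 384.14 + 83.519 = 690.07 kPa.
Net ultimate: q_net = 690.07 − 43.902 = 646.16 kPa.
q_all(net) = 646.16 / 3 = 215.39 kPa.

q_all(net) ≈ 215 kPa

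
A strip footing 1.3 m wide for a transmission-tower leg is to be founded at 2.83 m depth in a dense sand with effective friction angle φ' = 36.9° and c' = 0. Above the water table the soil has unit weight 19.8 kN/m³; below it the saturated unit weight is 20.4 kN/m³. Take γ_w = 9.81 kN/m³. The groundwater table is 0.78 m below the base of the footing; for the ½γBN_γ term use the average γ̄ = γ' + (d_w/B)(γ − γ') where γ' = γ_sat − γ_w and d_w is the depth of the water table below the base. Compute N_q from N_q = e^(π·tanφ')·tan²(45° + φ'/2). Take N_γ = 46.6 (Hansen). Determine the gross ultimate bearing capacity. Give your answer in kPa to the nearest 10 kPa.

q_ult ≈ 2860 kPa

tan36.9° = 0.7508, so N_q = e^(π×0.7508)·tan²(63.45°) = 10.578 × 4.005 = 42.37.
Overburden at base level: q = 19.8 × 2.83 = 56.034 kPa.
The water table is 0.78 m below the base (< B = 1.3 m), so the ½γBN_γ term uses γ̄ = γ' + (d_w/B)(γ − γ') = 10.59 + (0.78/1.3)(19.8 − 10.59) = 16.116 kN/m³.
Surcharge term q·N_q = 56.034 × 42.368 = 2374 kPa; self-weight term 0.5·γ·B·N_γ = 0.5 × 16.116 × 1.3 × 46.6 = 488.15 kPa.
q_ult = 2374 + 488.15 = 2862.2 kPa.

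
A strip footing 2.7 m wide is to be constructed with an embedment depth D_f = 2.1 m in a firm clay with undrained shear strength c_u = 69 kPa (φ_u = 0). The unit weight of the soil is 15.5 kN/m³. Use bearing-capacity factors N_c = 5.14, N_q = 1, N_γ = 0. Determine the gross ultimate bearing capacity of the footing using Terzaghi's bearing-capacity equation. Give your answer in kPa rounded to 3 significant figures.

q_ult ≈ 387 kPa

Overburden at base level: q = 15.5 × 2.1 = 32.55 kPa.
Cohesion term c·N_c = 69 × 5.14 = 354.66 kPa; surcharge term q·N_q = 32.55 × 1 = 32.55 kPa.
q_ult = 354.66 + 32.55 = 387.21 kPa.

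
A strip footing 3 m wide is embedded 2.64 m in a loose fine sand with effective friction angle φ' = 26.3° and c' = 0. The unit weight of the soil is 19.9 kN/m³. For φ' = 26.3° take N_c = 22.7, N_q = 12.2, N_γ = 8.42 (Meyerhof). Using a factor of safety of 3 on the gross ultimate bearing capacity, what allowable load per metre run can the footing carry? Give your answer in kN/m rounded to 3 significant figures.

Overburden at base level: q = 19.9 × 2.64 = 52.536 kPa.
Surcharge term q·N_q = 52.536 × 12.2 = 640.94 kPa; self-weight term 0.5·γ·B·N_γ = 0.5 × 19.9 × 3 × 8.42 = 251.34 kPa.
q_ult = 640.94 + 251.34 = 892.28 kPa.
Gross allowable pressure q_all = 892.28 / 3 = 297.43 kPa.
Allowable wall load = q_all × B = 297.43 × 3 = 892.28 kN per metre run.

≈ 892 kN/m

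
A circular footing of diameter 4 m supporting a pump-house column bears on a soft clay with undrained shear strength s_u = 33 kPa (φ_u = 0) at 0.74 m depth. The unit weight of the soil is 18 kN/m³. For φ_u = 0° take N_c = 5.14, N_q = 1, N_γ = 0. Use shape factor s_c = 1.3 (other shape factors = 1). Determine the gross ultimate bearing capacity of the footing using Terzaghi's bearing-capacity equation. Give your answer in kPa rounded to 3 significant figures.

q_ult ≈ 234 kPa

q = γ·D_f = 18 × 0.74 = 13.32 kPa.
c·N_c·s_c = 33 × 5.14 × 1.3 = 220.51 kPa
q·N_q = 13.32 × 1 = 13.32 kPa
q_ult = 220.51 + 13.32 = 233.83 kPa.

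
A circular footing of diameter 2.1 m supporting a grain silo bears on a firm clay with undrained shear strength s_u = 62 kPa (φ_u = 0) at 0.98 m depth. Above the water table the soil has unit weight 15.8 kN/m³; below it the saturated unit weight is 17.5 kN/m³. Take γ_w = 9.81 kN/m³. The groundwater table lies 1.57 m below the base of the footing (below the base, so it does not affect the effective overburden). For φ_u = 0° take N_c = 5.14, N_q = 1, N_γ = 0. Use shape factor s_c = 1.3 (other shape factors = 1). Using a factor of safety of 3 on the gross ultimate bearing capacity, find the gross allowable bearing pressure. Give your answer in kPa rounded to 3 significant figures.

Effective surcharge at the founding depth q = γ·D_f = 15.8 × 0.98 = 15.484 kPa.
q_ult = c·N_c·s_c + q·N_q
     = 62 × 5.14 × 1.3 + 15.484 × 1
     = 414.28 + 15.484 = 429.77 kPa.
q_all = 429.77 / 3 = 143.26 kPa.

q_all ≈ 143 kPa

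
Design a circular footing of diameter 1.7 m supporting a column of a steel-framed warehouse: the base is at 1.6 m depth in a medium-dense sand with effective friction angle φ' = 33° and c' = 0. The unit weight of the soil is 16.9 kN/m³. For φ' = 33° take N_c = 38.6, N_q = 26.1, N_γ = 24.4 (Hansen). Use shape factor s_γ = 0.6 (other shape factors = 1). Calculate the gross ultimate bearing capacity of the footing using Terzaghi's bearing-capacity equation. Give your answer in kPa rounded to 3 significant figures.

q_ult ≈ 916 kPa

q = γ·D_f = 16.9 × 1.6 = 27.04 kPa.
q·N_q = 27.04 × 26.1 = 705.74 kPa
0.5·γ·B·N_γ·s_γ = 0.5 × 16.9 × 1.7 × 24.4 × 0.6 = 210.3 kPa
q_ult = 705.74 + 210.3 = 916.05 kPa.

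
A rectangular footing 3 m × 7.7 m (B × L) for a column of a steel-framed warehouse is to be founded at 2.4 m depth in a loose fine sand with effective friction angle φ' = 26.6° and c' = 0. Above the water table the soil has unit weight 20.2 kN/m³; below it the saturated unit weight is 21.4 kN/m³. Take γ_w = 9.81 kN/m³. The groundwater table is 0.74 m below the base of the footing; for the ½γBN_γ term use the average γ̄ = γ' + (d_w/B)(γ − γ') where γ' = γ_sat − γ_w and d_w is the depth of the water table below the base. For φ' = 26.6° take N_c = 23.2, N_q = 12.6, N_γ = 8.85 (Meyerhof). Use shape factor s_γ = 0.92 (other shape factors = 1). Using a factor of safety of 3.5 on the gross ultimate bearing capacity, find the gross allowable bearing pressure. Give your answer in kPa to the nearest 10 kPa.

q_all ≈ 220 kPa

Effective surcharge at the founding depth q = γ·D_f = 20.2 × 2.4 = 48.48 kPa.
With d_w = 0.74 m < B, γ̄ = 11.59 + (0.74/3) × (20.2 − 11.59) = 13.714 kN/m³.
q_ult = q·N_q + 0.5·γ·B·N_γ·s_γ
     = 48.48 × 12.6 + 0.5 × 13.714 × 3 × 8.85 × 0.92
     = 610.85 + 167.49 = 778.33 kPa.
q_all = 778.33 / 3.5 = 222.38 kPa.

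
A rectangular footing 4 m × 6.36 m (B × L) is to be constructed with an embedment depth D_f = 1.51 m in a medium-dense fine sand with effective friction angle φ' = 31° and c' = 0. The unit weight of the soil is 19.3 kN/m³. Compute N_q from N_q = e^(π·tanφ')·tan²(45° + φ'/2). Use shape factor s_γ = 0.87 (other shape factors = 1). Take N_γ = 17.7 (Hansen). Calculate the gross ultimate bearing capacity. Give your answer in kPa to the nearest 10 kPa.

tan31° = 0.6009, so N_q = e^(π×0.6009)·tan²(60.5°) = 6.604 × 3.124 = 20.63.
Overburden at base level: q = 19.3 × 1.51 = 29.143 kPa.
Surcharge term q·N_q = 29.143 × 20.631 = 601.24 kPa; self-weight term 0.5·γ·B·N_γ·s_γ = 0.5 × 19.3 × 4 × 17.7 × 0.87 = 594.4 kPa.
q_ult = 601.24 + 594.4 = 1195.6 kPa.

q_ult ≈ 1200 kPa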